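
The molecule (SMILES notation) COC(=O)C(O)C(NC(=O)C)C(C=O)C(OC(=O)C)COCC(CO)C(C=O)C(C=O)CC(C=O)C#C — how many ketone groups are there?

0

CH3O–C(=O)–: carbonyl C bonded to C and to –OCH3 → ester (not ketone + ether).
–OH on an sp³ carbon → alcohol (secondary).
pendant –NHC(=O)CH3: N bonded to a carbonyl → amide (not amine).
pendant –CHO: carbonyl C bonded to C and H → aldehyde.
pendant –OC(=O)CH3: an acyloxy group → ester.
C–O–C with sp³ carbons on both sides and no adjacent C=O → ether.
pendant –CH2OH on an sp³ backbone C → alcohol.
pendant –CHO: carbonyl C bonded to C and H → aldehyde.
pendant –CHO: carbonyl C bonded to C and H → aldehyde.
pendant –CHO: carbonyl C bonded to C and H → aldehyde.
C≡C triple bond → alkyne.
No segment is a ketone: CH3OOC is ester, not ketone; CH(NHCOCH3) is amide, not ketone; CH(CHO) is aldehyde, not ketone. → 0.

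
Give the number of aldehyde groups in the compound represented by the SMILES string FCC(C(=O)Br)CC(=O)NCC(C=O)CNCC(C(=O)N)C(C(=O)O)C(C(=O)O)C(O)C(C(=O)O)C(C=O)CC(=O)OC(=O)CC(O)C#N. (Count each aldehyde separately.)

halogen on an sp³ carbon → alkyl halide.
pendant –C(=O)X: carbonyl C bonded to C and halogen → acyl halide.
–C(=O)–N– linkage → amide (the N is not an amine).
pendant –CHO: carbonyl C bonded to C and H → aldehyde.
C–N–C with sp³ carbons and no adjacent C=O → amine (secondary).
pendant –CONH2: carbonyl C bonded to C and N → amide.
pendant –COOH: carbonyl C bonded to C and –OH → carboxylic acid.
pendant –COOH: carbonyl C bonded to C and –OH → carboxylic acid.
–OH on an sp³ carbon → alcohol (secondary).
pendant –COOH: carbonyl C bonded to C and –OH → carboxylic acid.
pendant –CHO: carbonyl C bonded to C and H → aldehyde.
two acyl groups sharing one oxygen, –C(=O)–O–C(=O)– → anhydride.
–OH on an sp³ carbon → alcohol (secondary).
–C≡N: carbon triple-bonded to nitrogen → nitrile.
Aldehyde appears at: CH(CHO), CH(CHO) → 2.

2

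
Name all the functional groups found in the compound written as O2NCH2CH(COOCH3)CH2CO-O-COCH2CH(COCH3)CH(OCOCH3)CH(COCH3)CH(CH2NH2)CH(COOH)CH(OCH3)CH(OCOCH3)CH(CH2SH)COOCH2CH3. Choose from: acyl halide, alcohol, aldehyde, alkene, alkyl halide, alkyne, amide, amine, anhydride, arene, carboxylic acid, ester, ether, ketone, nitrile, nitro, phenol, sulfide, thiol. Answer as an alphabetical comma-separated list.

amine, anhydride, carboxylic acid, ester, ether, ketone, nitro, thiol

–NO2 on carbon → nitro group.
pendant –COOCH3: carbonyl C bonded to C and –OCH3 → ester.
two acyl groups sharing one oxygen, –C(=O)–O–C(=O)– → anhydride.
pendant –COCH3: carbonyl C bonded to two carbons → ketone.
pendant –OC(=O)CH3: an acyloxy group → ester.
pendant –COCH3: carbonyl C bonded to two carbons → ketone.
pendant –CH2NH2: N on sp³ C, no adjacent C=O → amine.
pendant –COOH: carbonyl C bonded to C and –OH → carboxylic acid.
pendant –OCH3: C–O–C with sp³ C, no adjacent C=O → ether.
pendant –OC(=O)CH3: an acyloxy group → ester.
pendant –CH2SH → thiol.
–C(=O)OCH2CH3: carbonyl C bonded to C and to –OEt → ester.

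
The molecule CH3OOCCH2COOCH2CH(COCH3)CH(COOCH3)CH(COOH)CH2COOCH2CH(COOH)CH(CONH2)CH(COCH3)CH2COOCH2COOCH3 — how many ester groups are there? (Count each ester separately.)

Working along the chain:
  CH3OOC: CH3O–C(=O)–: carbonyl C bonded to C and to –OCH3 → ester (not ketone + ether).
  CH2COOCH2: –C(=O)–O–C with C on the carbonyl side → ester.
  CH(COCH3): pendant –COCH3: carbonyl C bonded to two carbons → ketone.
  CH(COOCH3): pendant –COOCH3: carbonyl C bonded to C and –OCH3 → ester.
  CH(COOH): pendant –COOH: carbonyl C bonded to C and –OH → carboxylic acid.
  CH2COOCH2: –C(=O)–O–C with C on the carbonyl side → ester.
  CH(COOH): pendant –COOH: carbonyl C bonded to C and –OH → carboxylic acid.
  CH(CONH2): pendant –CONH2: carbonyl C bonded to C and N → amide.
  CH(COCH3): pendant –COCH3: carbonyl C bonded to two carbons → ketone.
  CH2COOCH2: –C(=O)–O–C with C on the carbonyl side → ester.
  COOCH3: –C(=O)OCH3: carbonyl C bonded to C and to –OCH3 → ester (not ketone + ether).
Ester appears at: CH3OOC, CH2COOCH2, CH(COOCH3), CH2COOCH2, CH2COOCH2, COOCH3 → 6.

6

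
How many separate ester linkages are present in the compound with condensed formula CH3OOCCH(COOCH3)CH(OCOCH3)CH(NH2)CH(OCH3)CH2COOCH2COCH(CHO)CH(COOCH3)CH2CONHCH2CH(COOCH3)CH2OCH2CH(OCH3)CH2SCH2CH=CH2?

CH3O–C(=O)–: carbonyl C bonded to C and to –OCH3 → ester (not ketone + ether).
pendant –COOCH3: carbonyl C bonded to C and –OCH3 → ester.
pendant –OC(=O)CH3: an acyloxy group → ester.
–NH2 on an sp³ carbon with no adjacent C=O → amine.
pendant –OCH3: C–O–C with sp³ C, no adjacent C=O → ether.
–C(=O)–O–C with C on the carbonyl side → ester.
–C(=O)– with carbon on both sides → ketone.
pendant –CHO: carbonyl C bonded to C and H → aldehyde.
pendant –COOCH3: carbonyl C bonded to C and –OCH3 → ester.
–C(=O)–N– linkage → amide (the N is not an amine).
pendant –COOCH3: carbonyl C bonded to C and –OCH3 → ester.
C–O–C with sp³ carbons on both sides and no adjacent C=O → ether.
pendant –OCH3: C–O–C with sp³ C, no adjacent C=O → ether.
C–S–C linkage → sulfide (thioether).
C=C double bond → alkene.
Ester appears at: CH3OOC, CH(COOCH3), CH(OCOCH3), CH2COOCH2, CH(COOCH3), CH(COOCH3) → 6.

6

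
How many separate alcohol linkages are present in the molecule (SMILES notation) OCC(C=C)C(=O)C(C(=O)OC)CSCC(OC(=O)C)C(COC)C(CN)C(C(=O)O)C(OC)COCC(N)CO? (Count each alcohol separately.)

Reading the structure from left to right:
  HOCH2: HO– on an sp³ carbon → alcohol.
  CH(CH=CH2): pendant –CH=CH2: C=C double bond → alkene.
  CO: –C(=O)– with carbon on both sides → ketone.
  CH(COOCH3): pendant –COOCH3: carbonyl C bonded to C and –OCH3 → ester.
  CH2SCH2: C–S–C linkage → sulfide (thioether).
  CH(OCOCH3): pendant –OC(=O)CH3: an acyloxy group → ester.
  CH(CH2OCH3): pendant –CH2OCH3: C–O–C linkage → ether.
  CH(CH2NH2): pendant –CH2NH2: N on sp³ C, no adjacent C=O → amine.
  CH(COOH): pendant –COOH: carbonyl C bonded to C and –OH → carboxylic acid.
  CH(OCH3): pendant –OCH3: C–O–C with sp³ C, no adjacent C=O → ether.
  CH2OCH2: C–O–C with sp³ carbons on both sides and no adjacent C=O → ether.
  CH(NH2): –NH2 on an sp³ carbon with no adjacent C=O → amine.
  CH2OH: –OH on an sp³ carbon → alcohol.
Alcohol appears at: HOCH2, CH2OH → 2.

2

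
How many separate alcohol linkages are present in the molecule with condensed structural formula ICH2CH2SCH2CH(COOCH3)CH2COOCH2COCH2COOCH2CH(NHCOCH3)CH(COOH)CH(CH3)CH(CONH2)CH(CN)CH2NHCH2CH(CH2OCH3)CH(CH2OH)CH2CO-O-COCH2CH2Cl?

Working along the chain:
  ICH2: halogen on an sp³ carbon → alkyl halide.
  CH2SCH2: C–S–C linkage → sulfide (thioether).
  CH(COOCH3): pendant –COOCH3: carbonyl C bonded to C and –OCH3 → ester.
  CH2COOCH2: –C(=O)–O–C with C on the carbonyl side → ester.
  CO: –C(=O)– with carbon on both sides → ketone.
  CH2COOCH2: –C(=O)–O–C with C on the carbonyl side → ester.
  CH(NHCOCH3): pendant –NHC(=O)CH3: N bonded to a carbonyl → amide (not amine).
  CH(COOH): pendant –COOH: carbonyl C bonded to C and –OH → carboxylic acid.
  CH(CONH2): pendant –CONH2: carbonyl C bonded to C and N → amide.
  CH(CN): pendant –C≡N: nitrile.
  CH2NHCH2: C–N–C with sp³ carbons and no adjacent C=O → amine (secondary).
  CH(CH2OCH3): pendant –CH2OCH3: C–O–C linkage → ether.
  CH(CH2OH): pendant –CH2OH on an sp³ backbone C → alcohol.
  CH2CO-O-COCH2: two acyl groups sharing one oxygen, –C(=O)–O–C(=O)– → anhydride.
  CH2Cl: halogen on an sp³ carbon → alkyl halide.
Alcohol appears at: CH(CH2OH) → 1.

1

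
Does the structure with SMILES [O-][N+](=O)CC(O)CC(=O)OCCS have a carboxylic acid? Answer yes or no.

Taking each segment in turn:
  O2NCH2: –NO2 on carbon → nitro group.
  CH(OH): –OH on an sp³ carbon → alcohol (secondary).
  CH2COOCH2: –C(=O)–O–C with C on the carbonyl side → ester.
  CH2SH: –SH on an sp³ carbon → thiol.
In CH2COOCH2, the acyl oxygen is bonded to carbon (–O–C), not to H, so this is an ester.
The groups actually present are: alcohol, ester, nitro, thiol.

no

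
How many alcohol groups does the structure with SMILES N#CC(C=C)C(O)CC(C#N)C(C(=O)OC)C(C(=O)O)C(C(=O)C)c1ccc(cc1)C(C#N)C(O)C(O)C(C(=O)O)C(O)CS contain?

4

Reading the structure from left to right:
  N≡C: N≡C–: carbon triple-bonded to nitrogen → nitrile.
  CH(CH=CH2): pendant –CH=CH2: C=C double bond → alkene.
  CH(OH): –OH on an sp³ carbon → alcohol (secondary).
  CH(CN): pendant –C≡N: nitrile.
  CH(COOCH3): pendant –COOCH3: carbonyl C bonded to C and –OCH3 → ester.
  CH(COOH): pendant –COOH: carbonyl C bonded to C and –OH → carboxylic acid.
  CH(COCH3): pendant –COCH3: carbonyl C bonded to two carbons → ketone.
  C6H4: para-disubstituted benzene ring → arene.
  CH(CN): pendant –C≡N: nitrile.
  CH(OH): –OH on an sp³ carbon → alcohol (secondary).
  CH(OH): –OH on an sp³ carbon → alcohol (secondary).
  CH(COOH): pendant –COOH: carbonyl C bonded to C and –OH → carboxylic acid.
  CH(OH): –OH on an sp³ carbon → alcohol (secondary).
  CH2SH: –SH on an sp³ carbon → thiol.
Alcohol appears at: CH(OH), CH(OH), CH(OH), CH(OH) → 4.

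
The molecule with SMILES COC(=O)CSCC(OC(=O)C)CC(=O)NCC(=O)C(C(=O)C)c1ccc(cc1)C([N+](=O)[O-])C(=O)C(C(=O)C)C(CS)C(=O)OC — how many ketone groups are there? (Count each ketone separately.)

4

CH3O–C(=O)–: carbonyl C bonded to C and to –OCH3 → ester (not ketone + ether).
C–S–C linkage → sulfide (thioether).
pendant –OC(=O)CH3: an acyloxy group → ester.
–C(=O)–N– linkage → amide (the N is not an amine).
–C(=O)– with carbon on both sides → ketone.
pendant –COCH3: carbonyl C bonded to two carbons → ketone.
para-disubstituted benzene ring → arene.
–NO2 on an sp³ carbon → nitro (the N=O is not a carbonyl).
–C(=O)– with carbon on both sides → ketone.
pendant –COCH3: carbonyl C bonded to two carbons → ketone.
pendant –CH2SH → thiol.
–C(=O)OCH3: carbonyl C bonded to C and to –OCH3 → ester (not ketone + ether).
Ketone appears at: CO, CH(COCH3), CO, CH(COCH3) → 4.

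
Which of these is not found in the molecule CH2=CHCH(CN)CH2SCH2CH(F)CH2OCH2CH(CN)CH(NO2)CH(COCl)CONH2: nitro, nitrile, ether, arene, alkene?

nitro: present (CH(NO2) — –NO2 on an sp³ carbon → nitro (the N=O is not a carbonyl)).
ether: present (CH2OCH2 — C–O–C with sp³ carbons on both sides and no adjacent C=O → ether).
nitrile: present (CH(CN) — pendant –C≡N: nitrile).
alkene: present (CH2=CH — C=C double bond → alkene).
arene: no segment matches this pattern.

arene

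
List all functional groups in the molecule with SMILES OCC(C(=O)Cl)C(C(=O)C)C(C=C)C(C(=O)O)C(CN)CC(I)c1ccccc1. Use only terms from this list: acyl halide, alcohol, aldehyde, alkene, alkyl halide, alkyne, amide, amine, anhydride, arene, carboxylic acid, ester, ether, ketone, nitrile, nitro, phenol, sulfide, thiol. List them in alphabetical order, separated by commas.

HO– on an sp³ carbon → alcohol.
pendant –C(=O)X: carbonyl C bonded to C and halogen → acyl halide.
pendant –COCH3: carbonyl C bonded to two carbons → ketone.
pendant –CH=CH2: C=C double bond → alkene.
pendant –COOH: carbonyl C bonded to C and –OH → carboxylic acid.
pendant –CH2NH2: N on sp³ C, no adjacent C=O → amine.
halogen on an sp³ carbon → alkyl halide.
–C6H5 phenyl ring → arene.

acyl halide, alcohol, alkene, alkyl halide, amine, arene, carboxylic acid, ketone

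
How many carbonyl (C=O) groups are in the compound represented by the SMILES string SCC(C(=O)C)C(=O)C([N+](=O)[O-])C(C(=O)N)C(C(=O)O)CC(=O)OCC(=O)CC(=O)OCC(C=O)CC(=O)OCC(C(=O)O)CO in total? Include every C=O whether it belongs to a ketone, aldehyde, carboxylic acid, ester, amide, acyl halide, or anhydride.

10

CH(COCH3): ketone, 1 C=O (running total 1).
CO: ketone, 1 C=O (running total 2).
CH(CONH2): amide, 1 C=O (running total 3).
CH(COOH): carboxylic acid, 1 C=O (running total 4).
CH2COOCH2: ester, 1 C=O (running total 5).
CO: ketone, 1 C=O (running total 6).
CH2COOCH2: ester, 1 C=O (running total 7).
CH(CHO): aldehyde, 1 C=O (running total 8).
CH2COOCH2: ester, 1 C=O (running total 9).
CH(COOH): carboxylic acid, 1 C=O (running total 10).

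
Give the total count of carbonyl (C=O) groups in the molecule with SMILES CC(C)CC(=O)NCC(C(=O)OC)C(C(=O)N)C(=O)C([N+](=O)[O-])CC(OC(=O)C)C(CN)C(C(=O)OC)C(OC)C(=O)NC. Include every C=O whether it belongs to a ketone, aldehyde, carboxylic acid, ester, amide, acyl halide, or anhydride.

7

CH2CONHCH2: amide, 1 C=O (running total 1).
CH(COOCH3): ester, 1 C=O (running total 2).
CH(CONH2): amide, 1 C=O (running total 3).
CO: ketone, 1 C=O (running total 4).
CH(OCOCH3): ester, 1 C=O (running total 5).
CH(COOCH3): ester, 1 C=O (running total 6).
CONHCH3: amide, 1 C=O (running total 7).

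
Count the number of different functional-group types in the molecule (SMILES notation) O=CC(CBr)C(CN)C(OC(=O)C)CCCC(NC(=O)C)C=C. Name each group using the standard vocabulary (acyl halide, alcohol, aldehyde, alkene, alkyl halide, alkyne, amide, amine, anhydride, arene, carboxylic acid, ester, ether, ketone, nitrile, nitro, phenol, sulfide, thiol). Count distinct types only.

6

Taking each segment in turn:
  OHC: terminal –CHO: carbonyl C bonded to H and C → aldehyde.
  CH(CH2Br): pendant –CH2X: halogen on sp³ carbon → alkyl halide.
  CH(CH2NH2): pendant –CH2NH2: N on sp³ C, no adjacent C=O → amine.
  CH(OCOCH3): pendant –OC(=O)CH3: an acyloxy group → ester.
  CH(NHCOCH3): pendant –NHC(=O)CH3: N bonded to a carbonyl → amide (not amine).
  CH=CH2: C=C double bond → alkene.
Distinct types present: aldehyde, alkene, alkyl halide, amide, amine, ester.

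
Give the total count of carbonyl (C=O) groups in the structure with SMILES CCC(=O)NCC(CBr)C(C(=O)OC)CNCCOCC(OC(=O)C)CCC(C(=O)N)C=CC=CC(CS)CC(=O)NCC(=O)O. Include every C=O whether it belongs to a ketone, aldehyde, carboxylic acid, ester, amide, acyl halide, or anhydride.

6

CH2CONHCH2: amide, 1 C=O (running total 1).
CH(COOCH3): ester, 1 C=O (running total 2).
CH(OCOCH3): ester, 1 C=O (running total 3).
CH(CONH2): amide, 1 C=O (running total 4).
CH2CONHCH2: amide, 1 C=O (running total 5).
COOH: carboxylic acid, 1 C=O (running total 6).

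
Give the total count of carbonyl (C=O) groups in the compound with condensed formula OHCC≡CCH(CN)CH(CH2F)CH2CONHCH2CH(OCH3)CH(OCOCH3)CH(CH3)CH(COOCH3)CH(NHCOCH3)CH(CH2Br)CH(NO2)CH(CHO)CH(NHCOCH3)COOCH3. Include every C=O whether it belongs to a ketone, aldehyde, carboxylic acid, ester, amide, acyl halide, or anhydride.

OHC: aldehyde, 1 C=O (running total 1).
CH2CONHCH2: amide, 1 C=O (running total 2).
CH(OCOCH3): ester, 1 C=O (running total 3).
CH(COOCH3): ester, 1 C=O (running total 4).
CH(NHCOCH3): amide, 1 C=O (running total 5).
CH(CHO): aldehyde, 1 C=O (running total 6).
CH(NHCOCH3): amide, 1 C=O (running total 7).
COOCH3: ester, 1 C=O (running total 8).

8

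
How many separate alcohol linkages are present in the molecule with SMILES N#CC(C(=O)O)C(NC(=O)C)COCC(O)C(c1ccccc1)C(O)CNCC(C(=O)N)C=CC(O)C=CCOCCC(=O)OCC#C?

N≡C–: carbon triple-bonded to nitrogen → nitrile.
pendant –COOH: carbonyl C bonded to C and –OH → carboxylic acid.
pendant –NHC(=O)CH3: N bonded to a carbonyl → amide (not amine).
C–O–C with sp³ carbons on both sides and no adjacent C=O → ether.
–OH on an sp³ carbon → alcohol (secondary).
pendant –C6H5: benzene ring → arene.
–OH on an sp³ carbon → alcohol (secondary).
C–N–C with sp³ carbons and no adjacent C=O → amine (secondary).
pendant –CONH2: carbonyl C bonded to C and N → amide.
C=C double bond → alkene.
–OH on an sp³ carbon → alcohol (secondary).
C=C double bond → alkene.
C–O–C with sp³ carbons on both sides and no adjacent C=O → ether.
–C(=O)–O–C with C on the carbonyl side → ester.
C≡C triple bond → alkyne.
Alcohol appears at: CH(OH), CH(OH), CH(OH) → 3.

3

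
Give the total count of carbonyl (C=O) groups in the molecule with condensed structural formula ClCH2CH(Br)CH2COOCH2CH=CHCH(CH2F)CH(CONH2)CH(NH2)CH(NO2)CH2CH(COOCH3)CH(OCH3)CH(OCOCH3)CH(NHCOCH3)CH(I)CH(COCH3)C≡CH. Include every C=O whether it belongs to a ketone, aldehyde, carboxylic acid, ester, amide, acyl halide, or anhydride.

CH2COOCH2: ester, 1 C=O (running total 1).
CH(CONH2): amide, 1 C=O (running total 2).
CH(COOCH3): ester, 1 C=O (running total 3).
CH(OCOCH3): ester, 1 C=O (running total 4).
CH(NHCOCH3): amide, 1 C=O (running total 5).
CH(COCH3): ketone, 1 C=O (running total 6).

6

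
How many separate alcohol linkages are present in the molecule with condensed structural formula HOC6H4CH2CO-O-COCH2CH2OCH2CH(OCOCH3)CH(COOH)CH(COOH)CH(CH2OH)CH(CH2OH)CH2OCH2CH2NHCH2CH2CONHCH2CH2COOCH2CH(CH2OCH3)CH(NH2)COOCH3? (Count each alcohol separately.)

–OH attached directly to an aromatic ring → phenol (not alcohol); the ring itself is an arene.
two acyl groups sharing one oxygen, –C(=O)–O–C(=O)– → anhydride.
C–O–C with sp³ carbons on both sides and no adjacent C=O → ether.
pendant –OC(=O)CH3: an acyloxy group → ester.
pendant –COOH: carbonyl C bonded to C and –OH → carboxylic acid.
pendant –COOH: carbonyl C bonded to C and –OH → carboxylic acid.
pendant –CH2OH on an sp³ backbone C → alcohol.
pendant –CH2OH on an sp³ backbone C → alcohol.
C–O–C with sp³ carbons on both sides and no adjacent C=O → ether.
C–N–C with sp³ carbons and no adjacent C=O → amine (secondary).
–C(=O)–N– linkage → amide (the N is not an amine).
–C(=O)–O–C with C on the carbonyl side → ester.
pendant –CH2OCH3: C–O–C linkage → ether.
–NH2 on an sp³ carbon with no adjacent C=O → amine.
–C(=O)OCH3: carbonyl C bonded to C and to –OCH3 → ester (not ketone + ether).
Alcohol appears at: CH(CH2OH), CH(CH2OH) → 2.

2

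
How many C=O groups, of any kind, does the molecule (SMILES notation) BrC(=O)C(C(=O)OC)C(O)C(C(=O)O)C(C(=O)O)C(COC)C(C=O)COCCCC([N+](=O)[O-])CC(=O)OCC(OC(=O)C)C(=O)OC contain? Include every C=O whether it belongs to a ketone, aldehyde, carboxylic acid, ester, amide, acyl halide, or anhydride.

8

BrCO: acyl halide, 1 C=O (running total 1).
CH(COOCH3): ester, 1 C=O (running total 2).
CH(COOH): carboxylic acid, 1 C=O (running total 3).
CH(COOH): carboxylic acid, 1 C=O (running total 4).
CH(CHO): aldehyde, 1 C=O (running total 5).
CH2COOCH2: ester, 1 C=O (running total 6).
CH(OCOCH3): ester, 1 C=O (running total 7).
COOCH3: ester, 1 C=O (running total 8).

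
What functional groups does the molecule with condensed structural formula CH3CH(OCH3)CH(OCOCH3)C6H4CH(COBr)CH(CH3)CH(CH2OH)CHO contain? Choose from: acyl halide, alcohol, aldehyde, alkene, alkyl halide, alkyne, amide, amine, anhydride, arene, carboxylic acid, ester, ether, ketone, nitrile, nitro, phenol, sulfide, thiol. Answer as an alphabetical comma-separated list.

pendant –OCH3: C–O–C with sp³ C, no adjacent C=O → ether.
pendant –OC(=O)CH3: an acyloxy group → ester.
para-disubstituted benzene ring → arene.
pendant –C(=O)X: carbonyl C bonded to C and halogen → acyl halide.
pendant –CH2OH on an sp³ backbone C → alcohol.
terminal –CHO: carbonyl C bonded to H and C → aldehyde.

acyl halide, alcohol, aldehyde, arene, ester, ether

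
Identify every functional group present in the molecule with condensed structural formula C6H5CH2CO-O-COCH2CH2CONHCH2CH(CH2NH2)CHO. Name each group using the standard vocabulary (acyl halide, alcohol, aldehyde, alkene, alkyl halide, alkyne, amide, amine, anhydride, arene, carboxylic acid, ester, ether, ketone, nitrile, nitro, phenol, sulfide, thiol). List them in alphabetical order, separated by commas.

aldehyde, amide, amine, anhydride, arene

C6H5– phenyl ring → arene.
two acyl groups sharing one oxygen, –C(=O)–O–C(=O)– → anhydride.
–C(=O)–N– linkage → amide (the N is not an amine).
pendant –CH2NH2: N on sp³ C, no adjacent C=O → amine.
terminal –CHO: carbonyl C bonded to H and C → aldehyde.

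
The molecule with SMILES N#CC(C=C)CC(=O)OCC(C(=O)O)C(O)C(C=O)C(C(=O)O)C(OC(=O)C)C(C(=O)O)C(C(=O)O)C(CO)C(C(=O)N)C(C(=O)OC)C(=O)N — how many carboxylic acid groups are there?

N≡C–: carbon triple-bonded to nitrogen → nitrile.
pendant –CH=CH2: C=C double bond → alkene.
–C(=O)–O–C with C on the carbonyl side → ester.
pendant –COOH: carbonyl C bonded to C and –OH → carboxylic acid.
–OH on an sp³ carbon → alcohol (secondary).
pendant –CHO: carbonyl C bonded to C and H → aldehyde.
pendant –COOH: carbonyl C bonded to C and –OH → carboxylic acid.
pendant –OC(=O)CH3: an acyloxy group → ester.
pendant –COOH: carbonyl C bonded to C and –OH → carboxylic acid.
pendant –COOH: carbonyl C bonded to C and –OH → carboxylic acid.
pendant –CH2OH on an sp³ backbone C → alcohol.
pendant –CONH2: carbonyl C bonded to C and N → amide.
pendant –COOCH3: carbonyl C bonded to C and –OCH3 → ester.
–C(=O)NH2: carbonyl C bonded to C and to N → amide (the N is not a separate amine).
Carboxylic acid appears at: CH(COOH), CH(COOH), CH(COOH), CH(COOH) → 4.

4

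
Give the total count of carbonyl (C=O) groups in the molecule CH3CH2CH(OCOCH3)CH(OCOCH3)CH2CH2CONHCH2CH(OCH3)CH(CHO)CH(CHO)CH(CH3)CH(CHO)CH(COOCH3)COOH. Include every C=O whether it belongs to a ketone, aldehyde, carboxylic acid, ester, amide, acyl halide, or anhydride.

8

CH(OCOCH3): ester, 1 C=O (running total 1).
CH(OCOCH3): ester, 1 C=O (running total 2).
CH2CONHCH2: amide, 1 C=O (running total 3).
CH(CHO): aldehyde, 1 C=O (running total 4).
CH(CHO): aldehyde, 1 C=O (running total 5).
CH(CHO): aldehyde, 1 C=O (running total 6).
CH(COOCH3): ester, 1 C=O (running total 7).
COOH: carboxylic acid, 1 C=O (running total 8).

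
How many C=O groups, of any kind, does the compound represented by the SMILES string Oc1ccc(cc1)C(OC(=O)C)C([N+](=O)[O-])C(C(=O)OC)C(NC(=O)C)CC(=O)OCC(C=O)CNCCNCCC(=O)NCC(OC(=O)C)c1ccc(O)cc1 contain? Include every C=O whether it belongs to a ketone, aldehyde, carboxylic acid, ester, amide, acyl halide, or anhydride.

CH(OCOCH3): ester, 1 C=O (running total 1).
CH(COOCH3): ester, 1 C=O (running total 2).
CH(NHCOCH3): amide, 1 C=O (running total 3).
CH2COOCH2: ester, 1 C=O (running total 4).
CH(CHO): aldehyde, 1 C=O (running total 5).
CH2CONHCH2: amide, 1 C=O (running total 6).
CH(OCOCH3): ester, 1 C=O (running total 7).

7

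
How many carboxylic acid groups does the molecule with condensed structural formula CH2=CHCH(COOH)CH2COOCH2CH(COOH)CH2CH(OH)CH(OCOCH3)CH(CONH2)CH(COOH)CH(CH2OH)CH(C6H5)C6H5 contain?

C=C double bond → alkene.
pendant –COOH: carbonyl C bonded to C and –OH → carboxylic acid.
–C(=O)–O–C with C on the carbonyl side → ester.
pendant –COOH: carbonyl C bonded to C and –OH → carboxylic acid.
–OH on an sp³ carbon → alcohol (secondary).
pendant –OC(=O)CH3: an acyloxy group → ester.
pendant –CONH2: carbonyl C bonded to C and N → amide.
pendant –COOH: carbonyl C bonded to C and –OH → carboxylic acid.
pendant –CH2OH on an sp³ backbone C → alcohol.
pendant –C6H5: benzene ring → arene.
–C6H5 phenyl ring → arene.
Carboxylic acid appears at: CH(COOH), CH(COOH), CH(COOH) → 3.

3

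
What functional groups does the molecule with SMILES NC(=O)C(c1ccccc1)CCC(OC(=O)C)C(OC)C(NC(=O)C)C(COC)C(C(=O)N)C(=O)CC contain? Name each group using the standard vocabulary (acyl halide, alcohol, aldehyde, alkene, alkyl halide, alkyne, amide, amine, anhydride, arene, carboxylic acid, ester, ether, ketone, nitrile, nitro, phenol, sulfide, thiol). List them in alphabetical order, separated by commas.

Working along the chain:
  H2NCO: –C(=O)NH2: carbonyl C bonded to C and to N → amide (the N is not a separate amine).
  CH(C6H5): pendant –C6H5: benzene ring → arene.
  CH(OCOCH3): pendant –OC(=O)CH3: an acyloxy group → ester.
  CH(OCH3): pendant –OCH3: C–O–C with sp³ C, no adjacent C=O → ether.
  CH(NHCOCH3): pendant –NHC(=O)CH3: N bonded to a carbonyl → amide (not amine).
  CH(CH2OCH3): pendant –CH2OCH3: C–O–C linkage → ether.
  CH(CONH2): pendant –CONH2: carbonyl C bonded to C and N → amide.
  CO: –C(=O)– with carbon on both sides → ketone.

amide, arene, ester, ether, ketone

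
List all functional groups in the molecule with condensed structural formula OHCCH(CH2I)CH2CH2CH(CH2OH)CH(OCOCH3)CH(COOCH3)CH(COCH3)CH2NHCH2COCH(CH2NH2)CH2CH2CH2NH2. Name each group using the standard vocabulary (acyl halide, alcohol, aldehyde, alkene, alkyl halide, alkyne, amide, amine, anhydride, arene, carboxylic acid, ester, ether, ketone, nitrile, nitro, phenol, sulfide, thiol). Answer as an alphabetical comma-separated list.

Working along the chain:
  OHC: terminal –CHO: carbonyl C bonded to H and C → aldehyde.
  CH(CH2I): pendant –CH2X: halogen on sp³ carbon → alkyl halide.
  CH(CH2OH): pendant –CH2OH on an sp³ backbone C → alcohol.
  CH(OCOCH3): pendant –OC(=O)CH3: an acyloxy group → ester.
  CH(COOCH3): pendant –COOCH3: carbonyl C bonded to C and –OCH3 → ester.
  CH(COCH3): pendant –COCH3: carbonyl C bonded to two carbons → ketone.
  CH2NHCH2: C–N–C with sp³ carbons and no adjacent C=O → amine (secondary).
  CO: –C(=O)– with carbon on both sides → ketone.
  CH(CH2NH2): pendant –CH2NH2: N on sp³ C, no adjacent C=O → amine.
  CH2NH2: –NH2 on an sp³ carbon with no adjacent C=O → amine.

alcohol, aldehyde, alkyl halide, amine, ester, ketone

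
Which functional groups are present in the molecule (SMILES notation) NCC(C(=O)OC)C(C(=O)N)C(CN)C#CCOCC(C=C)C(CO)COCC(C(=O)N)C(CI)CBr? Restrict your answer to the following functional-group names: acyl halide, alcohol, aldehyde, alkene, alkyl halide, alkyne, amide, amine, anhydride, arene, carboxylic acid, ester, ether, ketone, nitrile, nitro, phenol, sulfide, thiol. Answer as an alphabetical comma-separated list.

alcohol, alkene, alkyl halide, alkyne, amide, amine, ester, ether

Taking each segment in turn:
  H2NCH2: –NH2 on an sp³ carbon with no adjacent C=O → amine.
  CH(COOCH3): pendant –COOCH3: carbonyl C bonded to C and –OCH3 → ester.
  CH(CONH2): pendant –CONH2: carbonyl C bonded to C and N → amide.
  CH(CH2NH2): pendant –CH2NH2: N on sp³ C, no adjacent C=O → amine.
  C≡C: C≡C triple bond → alkyne.
  CH2OCH2: C–O–C with sp³ carbons on both sides and no adjacent C=O → ether.
  CH(CH=CH2): pendant –CH=CH2: C=C double bond → alkene.
  CH(CH2OH): pendant –CH2OH on an sp³ backbone C → alcohol.
  CH2OCH2: C–O–C with sp³ carbons on both sides and no adjacent C=O → ether.
  CH(CONH2): pendant –CONH2: carbonyl C bonded to C and N → amide.
  CH(CH2I): pendant –CH2X: halogen on sp³ carbon → alkyl halide.
  CH2Br: halogen on an sp³ carbon → alkyl halide.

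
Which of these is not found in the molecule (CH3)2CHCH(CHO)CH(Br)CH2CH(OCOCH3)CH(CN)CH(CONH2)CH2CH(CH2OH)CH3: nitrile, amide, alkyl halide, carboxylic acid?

nitrile: present (CH(CN) — pendant –C≡N: nitrile).
alkyl halide: present (CH(Br) — halogen on an sp³ carbon → alkyl halide).
amide: present (CH(CONH2) — pendant –CONH2: carbonyl C bonded to C and N → amide).
carboxylic acid: absent. In CH(OCOCH3), the acyl oxygen is bonded to carbon (–O–C), not to H, so this is an ester. In CH(CONH2), the carbonyl is bonded to nitrogen, not to –OH; that is an amide.

carboxylic acid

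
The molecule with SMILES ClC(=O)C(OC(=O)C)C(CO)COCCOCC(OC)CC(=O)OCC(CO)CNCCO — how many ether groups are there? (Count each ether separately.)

3

Working along the chain:
  ClCO: –C(=O)Cl: carbonyl C bonded to C and to a halogen → acyl halide (not alkyl halide).
  CH(OCOCH3): pendant –OC(=O)CH3: an acyloxy group → ester.
  CH(CH2OH): pendant –CH2OH on an sp³ backbone C → alcohol.
  CH2OCH2: C–O–C with sp³ carbons on both sides and no adjacent C=O → ether.
  CH2OCH2: C–O–C with sp³ carbons on both sides and no adjacent C=O → ether.
  CH(OCH3): pendant –OCH3: C–O–C with sp³ C, no adjacent C=O → ether.
  CH2COOCH2: –C(=O)–O–C with C on the carbonyl side → ester.
  CH(CH2OH): pendant –CH2OH on an sp³ backbone C → alcohol.
  CH2NHCH2: C–N–C with sp³ carbons and no adjacent C=O → amine (secondary).
  CH2OH: –OH on an sp³ carbon → alcohol.
Ether appears at: CH2OCH2, CH2OCH2, CH(OCH3) → 3.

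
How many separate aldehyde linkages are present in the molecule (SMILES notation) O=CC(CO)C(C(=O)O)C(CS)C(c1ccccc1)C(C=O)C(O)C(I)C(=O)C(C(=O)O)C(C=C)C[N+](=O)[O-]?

Reading the structure from left to right:
  OHC: terminal –CHO: carbonyl C bonded to H and C → aldehyde.
  CH(CH2OH): pendant –CH2OH on an sp³ backbone C → alcohol.
  CH(COOH): pendant –COOH: carbonyl C bonded to C and –OH → carboxylic acid.
  CH(CH2SH): pendant –CH2SH → thiol.
  CH(C6H5): pendant –C6H5: benzene ring → arene.
  CH(CHO): pendant –CHO: carbonyl C bonded to C and H → aldehyde.
  CH(OH): –OH on an sp³ carbon → alcohol (secondary).
  CH(I): halogen on an sp³ carbon → alkyl halide.
  CO: –C(=O)– with carbon on both sides → ketone.
  CH(COOH): pendant –COOH: carbonyl C bonded to C and –OH → carboxylic acid.
  CH(CH=CH2): pendant –CH=CH2: C=C double bond → alkene.
  CH2NO2: –NO2 on carbon → nitro group.
Aldehyde appears at: OHC, CH(CHO) → 2.

2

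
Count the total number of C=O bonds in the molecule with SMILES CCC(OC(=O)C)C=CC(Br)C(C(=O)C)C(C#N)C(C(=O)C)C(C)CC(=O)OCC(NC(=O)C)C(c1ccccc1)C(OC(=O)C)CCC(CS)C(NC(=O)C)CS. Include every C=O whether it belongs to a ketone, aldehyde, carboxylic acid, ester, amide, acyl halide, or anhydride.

7

CH(OCOCH3): ester, 1 C=O (running total 1).
CH(COCH3): ketone, 1 C=O (running total 2).
CH(COCH3): ketone, 1 C=O (running total 3).
CH2COOCH2: ester, 1 C=O (running total 4).
CH(NHCOCH3): amide, 1 C=O (running total 5).
CH(OCOCH3): ester, 1 C=O (running total 6).
CH(NHCOCH3): amide, 1 C=O (running total 7).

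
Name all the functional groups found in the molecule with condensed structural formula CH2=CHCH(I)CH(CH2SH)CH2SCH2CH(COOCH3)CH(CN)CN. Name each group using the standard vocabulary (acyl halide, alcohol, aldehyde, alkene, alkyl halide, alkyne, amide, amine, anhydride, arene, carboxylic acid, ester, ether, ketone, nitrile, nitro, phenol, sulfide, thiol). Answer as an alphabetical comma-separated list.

alkene, alkyl halide, ester, nitrile, sulfide, thiol

Reading the structure from left to right:
  CH2=CH: C=C double bond → alkene.
  CH(I): halogen on an sp³ carbon → alkyl halide.
  CH(CH2SH): pendant –CH2SH → thiol.
  CH2SCH2: C–S–C linkage → sulfide (thioether).
  CH(COOCH3): pendant –COOCH3: carbonyl C bonded to C and –OCH3 → ester.
  CH(CN): pendant –C≡N: nitrile.
  CN: –C≡N: carbon triple-bonded to nitrogen → nitrile.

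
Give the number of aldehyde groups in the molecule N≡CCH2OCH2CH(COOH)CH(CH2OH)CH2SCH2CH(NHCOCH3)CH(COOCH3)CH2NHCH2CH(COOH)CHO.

Working along the chain:
  N≡C: N≡C–: carbon triple-bonded to nitrogen → nitrile.
  CH2OCH2: C–O–C with sp³ carbons on both sides and no adjacent C=O → ether.
  CH(COOH): pendant –COOH: carbonyl C bonded to C and –OH → carboxylic acid.
  CH(CH2OH): pendant –CH2OH on an sp³ backbone C → alcohol.
  CH2SCH2: C–S–C linkage → sulfide (thioether).
  CH(NHCOCH3): pendant –NHC(=O)CH3: N bonded to a carbonyl → amide (not amine).
  CH(COOCH3): pendant –COOCH3: carbonyl C bonded to C and –OCH3 → ester.
  CH2NHCH2: C–N–C with sp³ carbons and no adjacent C=O → amine (secondary).
  CH(COOH): pendant –COOH: carbonyl C bonded to C and –OH → carboxylic acid.
  CHO: terminal –CHO: carbonyl C bonded to H and C → aldehyde.
Aldehyde appears at: CHO → 1.

1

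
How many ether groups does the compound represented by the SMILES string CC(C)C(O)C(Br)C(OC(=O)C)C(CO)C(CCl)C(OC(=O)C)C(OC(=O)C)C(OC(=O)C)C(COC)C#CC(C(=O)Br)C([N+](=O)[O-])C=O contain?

Reading the structure from left to right:
  CH(OH): –OH on an sp³ carbon → alcohol (secondary).
  CH(Br): halogen on an sp³ carbon → alkyl halide.
  CH(OCOCH3): pendant –OC(=O)CH3: an acyloxy group → ester.
  CH(CH2OH): pendant –CH2OH on an sp³ backbone C → alcohol.
  CH(CH2Cl): pendant –CH2X: halogen on sp³ carbon → alkyl halide.
  CH(OCOCH3): pendant –OC(=O)CH3: an acyloxy group → ester.
  CH(OCOCH3): pendant –OC(=O)CH3: an acyloxy group → ester.
  CH(OCOCH3): pendant –OC(=O)CH3: an acyloxy group → ester.
  CH(CH2OCH3): pendant –CH2OCH3: C–O–C linkage → ether.
  C≡C: C≡C triple bond → alkyne.
  CH(COBr): pendant –C(=O)X: carbonyl C bonded to C and halogen → acyl halide.
  CH(NO2): –NO2 on an sp³ carbon → nitro (the N=O is not a carbonyl).
  CHO: terminal –CHO: carbonyl C bonded to H and C → aldehyde.
Ether appears at: CH(CH2OCH3) → 1.

1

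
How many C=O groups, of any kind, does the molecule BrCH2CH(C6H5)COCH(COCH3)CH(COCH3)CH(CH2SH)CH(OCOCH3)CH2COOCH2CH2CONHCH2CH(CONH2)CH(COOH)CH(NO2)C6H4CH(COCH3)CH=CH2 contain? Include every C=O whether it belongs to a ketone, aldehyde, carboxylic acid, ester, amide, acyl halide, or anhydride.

9

CO: ketone, 1 C=O (running total 1).
CH(COCH3): ketone, 1 C=O (running total 2).
CH(COCH3): ketone, 1 C=O (running total 3).
CH(OCOCH3): ester, 1 C=O (running total 4).
CH2COOCH2: ester, 1 C=O (running total 5).
CH2CONHCH2: amide, 1 C=O (running total 6).
CH(CONH2): amide, 1 C=O (running total 7).
CH(COOH): carboxylic acid, 1 C=O (running total 8).
CH(COCH3): ketone, 1 C=O (running total 9).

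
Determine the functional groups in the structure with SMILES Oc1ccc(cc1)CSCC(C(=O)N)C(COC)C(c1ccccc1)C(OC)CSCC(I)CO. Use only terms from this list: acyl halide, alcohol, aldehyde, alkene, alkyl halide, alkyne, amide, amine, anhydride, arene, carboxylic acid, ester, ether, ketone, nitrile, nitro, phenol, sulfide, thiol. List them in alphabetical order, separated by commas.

Taking each segment in turn:
  HOC6H4: –OH attached directly to an aromatic ring → phenol (not alcohol); the ring itself is an arene.
  CH2SCH2: C–S–C linkage → sulfide (thioether).
  CH(CONH2): pendant –CONH2: carbonyl C bonded to C and N → amide.
  CH(CH2OCH3): pendant –CH2OCH3: C–O–C linkage → ether.
  CH(C6H5): pendant –C6H5: benzene ring → arene.
  CH(OCH3): pendant –OCH3: C–O–C with sp³ C, no adjacent C=O → ether.
  CH2SCH2: C–S–C linkage → sulfide (thioether).
  CH(I): halogen on an sp³ carbon → alkyl halide.
  CH2OH: –OH on an sp³ carbon → alcohol.

alcohol, alkyl halide, amide, arene, ether, phenol, sulfide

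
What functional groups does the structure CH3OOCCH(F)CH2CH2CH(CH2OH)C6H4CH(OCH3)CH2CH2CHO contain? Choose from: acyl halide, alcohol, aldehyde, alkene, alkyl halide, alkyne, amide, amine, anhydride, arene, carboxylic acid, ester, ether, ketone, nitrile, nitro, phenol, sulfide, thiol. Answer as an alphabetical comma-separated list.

alcohol, aldehyde, alkyl halide, arene, ester, ether

CH3O–C(=O)–: carbonyl C bonded to C and to –OCH3 → ester (not ketone + ether).
halogen on an sp³ carbon → alkyl halide.
pendant –CH2OH on an sp³ backbone C → alcohol.
para-disubstituted benzene ring → arene.
pendant –OCH3: C–O–C with sp³ C, no adjacent C=O → ether.
terminal –CHO: carbonyl C bonded to H and C → aldehyde.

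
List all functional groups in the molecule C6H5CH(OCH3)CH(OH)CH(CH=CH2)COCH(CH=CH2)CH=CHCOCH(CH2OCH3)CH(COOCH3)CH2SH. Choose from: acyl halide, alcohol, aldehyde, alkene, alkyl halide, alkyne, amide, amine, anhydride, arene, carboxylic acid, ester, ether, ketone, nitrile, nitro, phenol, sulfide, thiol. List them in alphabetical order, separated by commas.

Reading the structure from left to right:
  C6H5: C6H5– phenyl ring → arene.
  CH(OCH3): pendant –OCH3: C–O–C with sp³ C, no adjacent C=O → ether.
  CH(OH): –OH on an sp³ carbon → alcohol (secondary).
  CH(CH=CH2): pendant –CH=CH2: C=C double bond → alkene.
  CO: –C(=O)– with carbon on both sides → ketone.
  CH(CH=CH2): pendant –CH=CH2: C=C double bond → alkene.
  CH=CH: C=C double bond → alkene.
  CO: –C(=O)– with carbon on both sides → ketone.
  CH(CH2OCH3): pendant –CH2OCH3: C–O–C linkage → ether.
  CH(COOCH3): pendant –COOCH3: carbonyl C bonded to C and –OCH3 → ester.
  CH2SH: –SH on an sp³ carbon → thiol.

alcohol, alkene, arene, ester, ether, ketone, thiol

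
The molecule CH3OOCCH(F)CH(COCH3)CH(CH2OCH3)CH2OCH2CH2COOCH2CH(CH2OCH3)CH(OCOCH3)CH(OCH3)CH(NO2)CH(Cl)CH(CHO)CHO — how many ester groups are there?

3

Reading the structure from left to right:
  CH3OOC: CH3O–C(=O)–: carbonyl C bonded to C and to –OCH3 → ester (not ketone + ether).
  CH(F): halogen on an sp³ carbon → alkyl halide.
  CH(COCH3): pendant –COCH3: carbonyl C bonded to two carbons → ketone.
  CH(CH2OCH3): pendant –CH2OCH3: C–O–C linkage → ether.
  CH2OCH2: C–O–C with sp³ carbons on both sides and no adjacent C=O → ether.
  CH2COOCH2: –C(=O)–O–C with C on the carbonyl side → ester.
  CH(CH2OCH3): pendant –CH2OCH3: C–O–C linkage → ether.
  CH(OCOCH3): pendant –OC(=O)CH3: an acyloxy group → ester.
  CH(OCH3): pendant –OCH3: C–O–C with sp³ C, no adjacent C=O → ether.
  CH(NO2): –NO2 on an sp³ carbon → nitro (the N=O is not a carbonyl).
  CH(Cl): halogen on an sp³ carbon → alkyl halide.
  CH(CHO): pendant –CHO: carbonyl C bonded to C and H → aldehyde.
  CHO: terminal –CHO: carbonyl C bonded to H and C → aldehyde.
Ester appears at: CH3OOC, CH2COOCH2, CH(OCOCH3) → 3.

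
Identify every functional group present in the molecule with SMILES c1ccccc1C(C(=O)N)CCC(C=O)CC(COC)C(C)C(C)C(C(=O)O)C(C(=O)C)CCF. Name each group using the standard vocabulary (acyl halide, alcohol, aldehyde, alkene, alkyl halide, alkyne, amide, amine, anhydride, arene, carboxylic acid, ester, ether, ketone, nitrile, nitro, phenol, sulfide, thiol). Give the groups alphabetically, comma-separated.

aldehyde, alkyl halide, amide, arene, carboxylic acid, ether, ketone

Reading the structure from left to right:
  C6H5: C6H5– phenyl ring → arene.
  CH(CONH2): pendant –CONH2: carbonyl C bonded to C and N → amide.
  CH(CHO): pendant –CHO: carbonyl C bonded to C and H → aldehyde.
  CH(CH2OCH3): pendant –CH2OCH3: C–O–C linkage → ether.
  CH(COOH): pendant –COOH: carbonyl C bonded to C and –OH → carboxylic acid.
  CH(COCH3): pendant –COCH3: carbonyl C bonded to two carbons → ketone.
  CH2F: halogen on an sp³ carbon → alkyl halide.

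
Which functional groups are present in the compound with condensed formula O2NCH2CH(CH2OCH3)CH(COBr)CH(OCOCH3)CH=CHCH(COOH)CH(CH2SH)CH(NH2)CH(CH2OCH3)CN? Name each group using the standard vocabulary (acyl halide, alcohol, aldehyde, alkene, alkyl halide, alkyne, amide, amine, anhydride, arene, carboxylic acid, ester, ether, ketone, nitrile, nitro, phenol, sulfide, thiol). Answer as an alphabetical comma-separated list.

–NO2 on carbon → nitro group.
pendant –CH2OCH3: C–O–C linkage → ether.
pendant –C(=O)X: carbonyl C bonded to C and halogen → acyl halide.
pendant –OC(=O)CH3: an acyloxy group → ester.
C=C double bond → alkene.
pendant –COOH: carbonyl C bonded to C and –OH → carboxylic acid.
pendant –CH2SH → thiol.
–NH2 on an sp³ carbon with no adjacent C=O → amine.
pendant –CH2OCH3: C–O–C linkage → ether.
–C≡N: carbon triple-bonded to nitrogen → nitrile.

acyl halide, alkene, amine, carboxylic acid, ester, ether, nitrile, nitro, thiol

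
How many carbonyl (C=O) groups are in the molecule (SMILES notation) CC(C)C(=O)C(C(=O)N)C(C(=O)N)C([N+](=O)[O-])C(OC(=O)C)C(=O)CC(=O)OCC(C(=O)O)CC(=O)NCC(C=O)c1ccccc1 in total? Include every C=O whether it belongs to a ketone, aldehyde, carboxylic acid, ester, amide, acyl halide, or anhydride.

CO: ketone, 1 C=O (running total 1).
CH(CONH2): amide, 1 C=O (running total 2).
CH(CONH2): amide, 1 C=O (running total 3).
CH(OCOCH3): ester, 1 C=O (running total 4).
CO: ketone, 1 C=O (running total 5).
CH2COOCH2: ester, 1 C=O (running total 6).
CH(COOH): carboxylic acid, 1 C=O (running total 7).
CH2CONHCH2: amide, 1 C=O (running total 8).
CH(CHO): aldehyde, 1 C=O (running total 9).

9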